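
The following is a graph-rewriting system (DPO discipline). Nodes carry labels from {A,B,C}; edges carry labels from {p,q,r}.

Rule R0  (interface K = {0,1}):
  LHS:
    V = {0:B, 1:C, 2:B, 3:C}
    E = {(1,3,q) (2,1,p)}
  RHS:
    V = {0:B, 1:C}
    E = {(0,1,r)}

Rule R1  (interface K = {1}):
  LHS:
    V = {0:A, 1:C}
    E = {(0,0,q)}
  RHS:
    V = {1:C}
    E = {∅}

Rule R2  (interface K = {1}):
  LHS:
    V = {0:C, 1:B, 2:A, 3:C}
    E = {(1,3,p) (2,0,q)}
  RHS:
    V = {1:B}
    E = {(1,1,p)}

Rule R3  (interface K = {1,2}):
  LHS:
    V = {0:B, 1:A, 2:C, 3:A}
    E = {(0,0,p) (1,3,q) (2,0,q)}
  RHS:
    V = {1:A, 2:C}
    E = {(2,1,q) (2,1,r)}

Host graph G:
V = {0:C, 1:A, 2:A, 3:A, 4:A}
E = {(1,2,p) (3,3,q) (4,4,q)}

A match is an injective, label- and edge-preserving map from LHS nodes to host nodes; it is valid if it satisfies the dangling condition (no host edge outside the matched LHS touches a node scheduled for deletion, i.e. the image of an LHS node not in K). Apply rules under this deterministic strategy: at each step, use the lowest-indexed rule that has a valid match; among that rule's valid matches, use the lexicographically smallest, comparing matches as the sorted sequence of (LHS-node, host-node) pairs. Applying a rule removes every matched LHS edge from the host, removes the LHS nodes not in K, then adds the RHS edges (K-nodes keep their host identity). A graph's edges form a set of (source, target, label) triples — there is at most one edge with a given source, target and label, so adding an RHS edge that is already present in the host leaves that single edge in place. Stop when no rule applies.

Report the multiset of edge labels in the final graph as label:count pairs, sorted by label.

start.  V:5 E:3  edges: 1-p->2 3-q->3 4-q->4
1. fire R1 via {0↦3, 1↦0}  →  V:4 E:2  edges: 1-p->2 4-q->4
2. fire R1 via {0↦4, 1↦0}  →  V:3 E:1  edges: 1-p->2
final graph: no rule applies after step 2
NF edges: [(1, 2, 'p')]

Answer: p:1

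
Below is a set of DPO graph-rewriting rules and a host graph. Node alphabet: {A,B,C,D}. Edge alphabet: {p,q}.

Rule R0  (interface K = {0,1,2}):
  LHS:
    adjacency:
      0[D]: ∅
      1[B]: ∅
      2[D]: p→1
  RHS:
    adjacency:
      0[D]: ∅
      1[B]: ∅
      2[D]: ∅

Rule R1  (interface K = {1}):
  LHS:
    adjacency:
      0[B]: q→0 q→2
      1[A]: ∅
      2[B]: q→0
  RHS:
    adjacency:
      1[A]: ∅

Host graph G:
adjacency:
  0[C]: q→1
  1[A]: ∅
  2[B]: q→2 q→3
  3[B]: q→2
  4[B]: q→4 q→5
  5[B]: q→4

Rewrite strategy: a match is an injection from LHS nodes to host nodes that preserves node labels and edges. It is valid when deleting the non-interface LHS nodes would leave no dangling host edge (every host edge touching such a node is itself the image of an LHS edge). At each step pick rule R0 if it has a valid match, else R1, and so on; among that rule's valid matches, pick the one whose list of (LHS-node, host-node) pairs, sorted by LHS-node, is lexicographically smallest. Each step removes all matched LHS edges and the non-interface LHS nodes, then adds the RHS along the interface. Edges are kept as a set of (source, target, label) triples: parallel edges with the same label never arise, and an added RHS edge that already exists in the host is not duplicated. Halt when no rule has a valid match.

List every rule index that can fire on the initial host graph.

Answer: [R1]

Steps:
R0: no valid match — LHS pattern not found
R1: 2 valid matches — {0↦2, 1↦1, 2↦3}, {0↦4, 1↦1, 2↦5}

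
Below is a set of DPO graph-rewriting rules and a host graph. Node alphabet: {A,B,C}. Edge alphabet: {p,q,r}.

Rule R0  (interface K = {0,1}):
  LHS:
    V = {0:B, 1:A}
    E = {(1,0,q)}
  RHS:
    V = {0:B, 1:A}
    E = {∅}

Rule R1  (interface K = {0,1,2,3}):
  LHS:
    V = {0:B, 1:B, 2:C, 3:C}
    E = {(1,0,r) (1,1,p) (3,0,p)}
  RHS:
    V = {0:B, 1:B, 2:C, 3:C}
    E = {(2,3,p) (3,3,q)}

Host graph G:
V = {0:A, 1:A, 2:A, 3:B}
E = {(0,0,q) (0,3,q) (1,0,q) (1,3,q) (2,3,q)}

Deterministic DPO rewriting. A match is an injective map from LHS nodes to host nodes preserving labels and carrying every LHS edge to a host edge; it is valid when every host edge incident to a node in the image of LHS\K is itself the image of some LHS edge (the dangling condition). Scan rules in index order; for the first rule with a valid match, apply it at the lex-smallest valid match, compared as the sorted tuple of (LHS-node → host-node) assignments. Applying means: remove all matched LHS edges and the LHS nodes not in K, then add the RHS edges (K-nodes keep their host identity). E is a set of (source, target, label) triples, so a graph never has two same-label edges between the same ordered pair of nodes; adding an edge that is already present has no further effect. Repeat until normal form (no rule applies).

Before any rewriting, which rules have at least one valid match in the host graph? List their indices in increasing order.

Answer: [R0]

Steps:
R0: 3 valid matches — {0↦3, 1↦0}, {0↦3, 1↦1}, {0↦3, 1↦2}
R1: no valid match — LHS pattern not found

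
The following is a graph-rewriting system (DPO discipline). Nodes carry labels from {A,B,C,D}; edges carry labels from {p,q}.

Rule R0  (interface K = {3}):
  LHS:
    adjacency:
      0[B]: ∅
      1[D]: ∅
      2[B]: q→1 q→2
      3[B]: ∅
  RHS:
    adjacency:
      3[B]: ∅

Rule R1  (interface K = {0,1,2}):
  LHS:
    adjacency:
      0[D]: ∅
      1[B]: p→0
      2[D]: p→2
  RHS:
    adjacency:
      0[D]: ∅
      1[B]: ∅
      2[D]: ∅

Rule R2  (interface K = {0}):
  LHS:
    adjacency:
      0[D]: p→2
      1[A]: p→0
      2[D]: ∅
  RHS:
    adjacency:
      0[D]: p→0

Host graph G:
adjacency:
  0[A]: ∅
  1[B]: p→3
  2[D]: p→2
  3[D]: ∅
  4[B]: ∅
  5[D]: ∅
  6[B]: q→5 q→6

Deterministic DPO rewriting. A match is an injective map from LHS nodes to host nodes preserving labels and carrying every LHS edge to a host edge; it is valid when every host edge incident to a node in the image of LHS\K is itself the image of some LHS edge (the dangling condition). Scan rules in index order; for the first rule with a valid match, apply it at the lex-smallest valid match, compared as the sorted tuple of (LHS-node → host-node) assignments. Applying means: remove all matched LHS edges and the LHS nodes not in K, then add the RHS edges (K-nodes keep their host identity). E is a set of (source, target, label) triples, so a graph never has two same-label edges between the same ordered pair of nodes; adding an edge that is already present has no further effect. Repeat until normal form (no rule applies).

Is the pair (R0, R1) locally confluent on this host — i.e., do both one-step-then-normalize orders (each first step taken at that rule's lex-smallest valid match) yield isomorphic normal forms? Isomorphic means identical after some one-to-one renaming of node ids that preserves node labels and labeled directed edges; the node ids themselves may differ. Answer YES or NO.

Answer: YES

Rewrite trace:
branch R0-first: apply at {0↦4, 1↦5, 2↦6, 3↦1} → |E|=2, then 1 more step(s) → NF |V|=4 |E|=0 V={0:A, 1:B, 2:D, 3:D} E=∅
branch R1-first: apply at {0↦3, 1↦1, 2↦2} → |E|=2, then 1 more step(s) → NF |V|=4 |E|=0 V={0:A, 2:D, 3:D, 4:B} E=∅
graphs isomorphic (equal up to label-preserving node renaming)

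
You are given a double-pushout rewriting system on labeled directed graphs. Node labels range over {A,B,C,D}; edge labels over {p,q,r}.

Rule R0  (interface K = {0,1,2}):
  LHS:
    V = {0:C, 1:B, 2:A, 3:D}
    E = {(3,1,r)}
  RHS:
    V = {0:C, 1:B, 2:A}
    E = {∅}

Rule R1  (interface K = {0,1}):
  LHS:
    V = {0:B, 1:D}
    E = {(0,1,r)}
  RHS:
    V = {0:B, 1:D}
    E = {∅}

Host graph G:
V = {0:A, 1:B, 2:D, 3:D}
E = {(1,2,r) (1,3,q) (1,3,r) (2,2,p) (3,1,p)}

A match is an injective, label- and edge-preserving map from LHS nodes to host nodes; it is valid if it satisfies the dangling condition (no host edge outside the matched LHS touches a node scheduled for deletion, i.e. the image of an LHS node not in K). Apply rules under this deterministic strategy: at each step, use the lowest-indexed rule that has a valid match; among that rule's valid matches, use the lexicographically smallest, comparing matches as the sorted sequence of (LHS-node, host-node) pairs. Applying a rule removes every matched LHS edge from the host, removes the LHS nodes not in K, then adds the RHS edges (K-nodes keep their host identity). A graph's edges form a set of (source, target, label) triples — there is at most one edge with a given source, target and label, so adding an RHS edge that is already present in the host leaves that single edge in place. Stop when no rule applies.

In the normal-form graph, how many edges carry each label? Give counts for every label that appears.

[0] host  ⇒  4 nodes, 5 edges  {1-r->2 1-q->3 1-r->3 2-p->2 3-p->1}
[1] R1 @ {0↦1, 1↦2}  ⇒  4 nodes, 4 edges  {1-q->3 1-r->3 2-p->2 3-p->1}
[2] R1 @ {0↦1, 1↦3}  ⇒  4 nodes, 3 edges  {1-q->3 2-p->2 3-p->1}
normal form: no rule applies after step 2
NF edges: [(1, 3, 'q'), (2, 2, 'p'), (3, 1, 'p')]

Answer: p:2 q:1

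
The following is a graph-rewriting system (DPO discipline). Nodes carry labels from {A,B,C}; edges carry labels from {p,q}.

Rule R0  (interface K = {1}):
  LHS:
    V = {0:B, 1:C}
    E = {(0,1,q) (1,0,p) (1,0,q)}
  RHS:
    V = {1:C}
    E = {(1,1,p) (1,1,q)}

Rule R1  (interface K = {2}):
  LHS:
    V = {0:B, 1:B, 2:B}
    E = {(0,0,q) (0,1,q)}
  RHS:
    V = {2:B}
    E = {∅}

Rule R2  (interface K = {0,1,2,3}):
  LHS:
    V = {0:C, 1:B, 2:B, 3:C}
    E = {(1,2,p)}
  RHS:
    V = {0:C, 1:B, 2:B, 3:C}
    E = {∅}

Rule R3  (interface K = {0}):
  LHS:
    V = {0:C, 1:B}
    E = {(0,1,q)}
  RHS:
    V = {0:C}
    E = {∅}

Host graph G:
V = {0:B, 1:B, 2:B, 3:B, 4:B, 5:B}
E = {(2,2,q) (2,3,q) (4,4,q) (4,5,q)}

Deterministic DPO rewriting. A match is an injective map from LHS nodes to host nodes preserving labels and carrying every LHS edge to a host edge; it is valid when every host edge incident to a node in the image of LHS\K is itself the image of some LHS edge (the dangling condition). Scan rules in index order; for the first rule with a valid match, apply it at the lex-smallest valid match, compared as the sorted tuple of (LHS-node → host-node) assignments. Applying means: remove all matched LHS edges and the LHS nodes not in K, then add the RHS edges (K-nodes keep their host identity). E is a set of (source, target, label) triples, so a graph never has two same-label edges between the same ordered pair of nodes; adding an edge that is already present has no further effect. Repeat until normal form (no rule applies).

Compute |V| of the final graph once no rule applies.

Answer: 2

Steps:
[0] host  ⇒  6 nodes, 4 edges  {2-q->2 2-q->3 4-q->4 4-q->5}
[1] R1 @ {0↦2, 1↦3, 2↦0}  ⇒  4 nodes, 2 edges  {4-q->4 4-q->5}
[2] R1 @ {0↦4, 1↦5, 2↦0}  ⇒  2 nodes, 0 edges  {∅}
normal form: no rule applies after step 2
NF nodes: {0:B, 1:B}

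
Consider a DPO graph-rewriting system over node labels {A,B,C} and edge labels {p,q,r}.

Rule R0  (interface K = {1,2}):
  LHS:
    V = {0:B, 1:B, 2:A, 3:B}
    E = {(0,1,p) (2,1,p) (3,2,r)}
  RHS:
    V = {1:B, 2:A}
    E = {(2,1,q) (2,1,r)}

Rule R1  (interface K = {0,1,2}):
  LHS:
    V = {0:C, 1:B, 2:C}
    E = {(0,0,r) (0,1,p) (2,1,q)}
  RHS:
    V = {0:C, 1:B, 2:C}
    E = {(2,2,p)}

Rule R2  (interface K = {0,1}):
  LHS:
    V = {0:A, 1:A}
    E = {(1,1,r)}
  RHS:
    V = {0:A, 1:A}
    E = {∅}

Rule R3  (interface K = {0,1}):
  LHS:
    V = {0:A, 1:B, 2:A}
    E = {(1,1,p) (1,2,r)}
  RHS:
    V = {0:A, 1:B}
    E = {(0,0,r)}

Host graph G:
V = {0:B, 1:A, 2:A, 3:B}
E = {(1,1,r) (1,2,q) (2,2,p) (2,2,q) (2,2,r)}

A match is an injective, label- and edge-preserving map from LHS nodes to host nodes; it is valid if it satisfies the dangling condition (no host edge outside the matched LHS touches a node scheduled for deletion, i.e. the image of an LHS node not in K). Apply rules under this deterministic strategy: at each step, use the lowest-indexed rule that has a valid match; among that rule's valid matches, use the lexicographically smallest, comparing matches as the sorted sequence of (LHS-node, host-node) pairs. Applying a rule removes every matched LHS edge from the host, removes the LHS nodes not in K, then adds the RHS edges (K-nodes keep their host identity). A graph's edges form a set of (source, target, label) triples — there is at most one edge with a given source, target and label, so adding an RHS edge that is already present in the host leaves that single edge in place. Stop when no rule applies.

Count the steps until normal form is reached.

[0] host  ⇒  4 nodes, 5 edges  {1-r->1 1-q->2 2-p->2 2-q->2 2-r->2}
[1] R2 @ {0↦1, 1↦2}  ⇒  4 nodes, 4 edges  {1-r->1 1-q->2 2-p->2 2-q->2}
[2] R2 @ {0↦2, 1↦1}  ⇒  4 nodes, 3 edges  {1-q->2 2-p->2 2-q->2}
halt: no rule applies after step 2

Answer: 2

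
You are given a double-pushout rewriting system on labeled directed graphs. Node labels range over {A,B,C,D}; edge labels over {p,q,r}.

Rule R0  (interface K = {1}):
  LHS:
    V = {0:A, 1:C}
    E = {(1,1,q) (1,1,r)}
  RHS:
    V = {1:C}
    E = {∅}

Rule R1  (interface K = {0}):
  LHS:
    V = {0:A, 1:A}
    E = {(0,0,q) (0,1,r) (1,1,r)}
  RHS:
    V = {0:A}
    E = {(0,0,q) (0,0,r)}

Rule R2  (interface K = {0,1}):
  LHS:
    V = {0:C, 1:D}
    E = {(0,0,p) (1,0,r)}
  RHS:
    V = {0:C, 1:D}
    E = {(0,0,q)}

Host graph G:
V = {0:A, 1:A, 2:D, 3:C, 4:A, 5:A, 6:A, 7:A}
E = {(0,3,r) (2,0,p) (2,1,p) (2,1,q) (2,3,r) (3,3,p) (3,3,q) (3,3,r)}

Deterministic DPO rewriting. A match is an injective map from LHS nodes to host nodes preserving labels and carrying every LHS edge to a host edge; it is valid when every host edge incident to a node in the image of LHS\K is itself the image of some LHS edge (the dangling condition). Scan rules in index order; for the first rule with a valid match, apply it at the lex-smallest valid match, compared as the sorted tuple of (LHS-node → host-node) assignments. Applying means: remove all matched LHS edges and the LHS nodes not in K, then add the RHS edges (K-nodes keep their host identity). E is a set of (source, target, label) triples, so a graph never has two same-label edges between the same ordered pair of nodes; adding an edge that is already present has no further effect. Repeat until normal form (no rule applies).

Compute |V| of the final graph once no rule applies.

Answer: 7

Rewrite trace:
start.  V:8 E:8  edges: 0-r->3 2-p->0 2-p->1 2-q->1 2-r->3 3-p->3 3-q->3 3-r->3
1. fire R0 via {0↦4, 1↦3}  →  V:7 E:6  edges: 0-r->3 2-p->0 2-p->1 2-q->1 2-r->3 3-p->3
2. fire R2 via {0↦3, 1↦2}  →  V:7 E:5  edges: 0-r->3 2-p->0 2-p->1 2-q->1 3-q->3
final graph: no rule applies after step 2
NF nodes: {0:A, 1:A, 2:D, 3:C, 5:A, 6:A, 7:A}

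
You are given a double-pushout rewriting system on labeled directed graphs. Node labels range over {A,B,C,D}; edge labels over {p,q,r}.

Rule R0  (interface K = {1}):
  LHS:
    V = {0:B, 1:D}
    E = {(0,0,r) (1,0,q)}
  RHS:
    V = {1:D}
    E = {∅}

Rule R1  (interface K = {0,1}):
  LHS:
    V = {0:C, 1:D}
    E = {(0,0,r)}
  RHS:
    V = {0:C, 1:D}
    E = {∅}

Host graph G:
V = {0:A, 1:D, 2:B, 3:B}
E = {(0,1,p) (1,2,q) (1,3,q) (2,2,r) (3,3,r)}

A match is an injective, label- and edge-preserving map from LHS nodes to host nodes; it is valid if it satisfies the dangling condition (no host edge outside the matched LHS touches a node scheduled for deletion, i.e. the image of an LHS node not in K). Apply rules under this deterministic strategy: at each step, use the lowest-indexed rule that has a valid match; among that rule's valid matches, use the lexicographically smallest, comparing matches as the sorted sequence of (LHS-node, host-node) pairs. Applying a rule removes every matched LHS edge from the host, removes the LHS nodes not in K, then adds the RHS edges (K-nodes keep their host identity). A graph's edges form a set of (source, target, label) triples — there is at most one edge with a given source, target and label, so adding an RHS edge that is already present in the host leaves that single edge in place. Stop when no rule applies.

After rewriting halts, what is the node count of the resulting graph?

initial: |V|=4 |E|=5  E = 0-p->1 1-q->2 1-q->3 2-r->2 3-r->3
step 1: apply R0 at {0↦2, 1↦1}  → |V|=3 |E|=3  E = 0-p->1 1-q->3 3-r->3
step 2: apply R0 at {0↦3, 1↦1}  → |V|=2 |E|=1  E = 0-p->1
final graph: no rule applies after step 2
NF nodes: {0:A, 1:D}

Answer: 2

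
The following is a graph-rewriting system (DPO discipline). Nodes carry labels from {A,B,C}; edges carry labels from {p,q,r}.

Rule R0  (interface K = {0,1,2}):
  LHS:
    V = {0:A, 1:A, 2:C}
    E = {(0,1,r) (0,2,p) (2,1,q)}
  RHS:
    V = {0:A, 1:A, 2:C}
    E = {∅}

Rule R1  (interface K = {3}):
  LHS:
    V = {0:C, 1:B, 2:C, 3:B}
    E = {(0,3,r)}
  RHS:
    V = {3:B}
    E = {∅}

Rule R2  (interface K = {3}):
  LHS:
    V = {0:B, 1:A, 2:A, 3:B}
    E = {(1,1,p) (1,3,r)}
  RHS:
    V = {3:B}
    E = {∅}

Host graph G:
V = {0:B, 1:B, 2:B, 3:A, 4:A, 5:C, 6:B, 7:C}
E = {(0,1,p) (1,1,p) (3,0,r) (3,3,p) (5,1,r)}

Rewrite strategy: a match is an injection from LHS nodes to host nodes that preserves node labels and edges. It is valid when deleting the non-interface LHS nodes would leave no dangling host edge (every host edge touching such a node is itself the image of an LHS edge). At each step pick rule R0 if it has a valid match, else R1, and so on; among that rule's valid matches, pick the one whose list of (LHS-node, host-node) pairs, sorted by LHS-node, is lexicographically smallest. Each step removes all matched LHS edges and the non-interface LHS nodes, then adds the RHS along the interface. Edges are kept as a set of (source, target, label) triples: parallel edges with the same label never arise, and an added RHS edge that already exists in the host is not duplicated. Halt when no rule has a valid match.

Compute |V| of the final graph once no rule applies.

Answer: 2

Steps:
start.  V:8 E:5  edges: 0-p->1 1-p->1 3-r->0 3-p->3 5-r->1
1. fire R1 via {0↦5, 1↦2, 2↦7, 3↦1}  →  V:5 E:4  edges: 0-p->1 1-p->1 3-r->0 3-p->3
2. fire R2 via {0↦6, 1↦3, 2↦4, 3↦0}  →  V:2 E:2  edges: 0-p->1 1-p->1
final graph: no rule applies after step 2
NF nodes: {0:B, 1:B}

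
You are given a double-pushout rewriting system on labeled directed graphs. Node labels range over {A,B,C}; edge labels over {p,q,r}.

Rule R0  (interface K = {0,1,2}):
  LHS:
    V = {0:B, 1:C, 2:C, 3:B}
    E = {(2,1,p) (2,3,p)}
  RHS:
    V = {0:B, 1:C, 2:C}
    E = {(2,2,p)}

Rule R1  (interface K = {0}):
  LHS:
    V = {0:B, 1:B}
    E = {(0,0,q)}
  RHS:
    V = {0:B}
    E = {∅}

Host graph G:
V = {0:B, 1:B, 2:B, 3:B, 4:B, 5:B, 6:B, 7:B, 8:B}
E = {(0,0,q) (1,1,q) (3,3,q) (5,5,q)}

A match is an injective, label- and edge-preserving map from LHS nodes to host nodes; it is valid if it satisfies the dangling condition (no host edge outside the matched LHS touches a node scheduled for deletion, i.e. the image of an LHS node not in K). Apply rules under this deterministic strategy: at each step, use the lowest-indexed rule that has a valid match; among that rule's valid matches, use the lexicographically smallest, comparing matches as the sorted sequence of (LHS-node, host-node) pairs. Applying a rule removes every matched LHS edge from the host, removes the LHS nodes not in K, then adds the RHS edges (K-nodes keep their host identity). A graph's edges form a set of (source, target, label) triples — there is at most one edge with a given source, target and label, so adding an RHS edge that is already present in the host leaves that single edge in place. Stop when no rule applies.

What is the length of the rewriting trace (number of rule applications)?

Answer: 4

Steps:
start.  V:9 E:4  edges: 0-q->0 1-q->1 3-q->3 5-q->5
1. fire R1 via {0↦0, 1↦2}  →  V:8 E:3  edges: 1-q->1 3-q->3 5-q->5
2. fire R1 via {0↦1, 1↦0}  →  V:7 E:2  edges: 3-q->3 5-q->5
3. fire R1 via {0↦3, 1↦1}  →  V:6 E:1  edges: 5-q->5
4. fire R1 via {0↦5, 1↦3}  →  V:5 E:0  edges: ∅
normal form: no rule applies after step 4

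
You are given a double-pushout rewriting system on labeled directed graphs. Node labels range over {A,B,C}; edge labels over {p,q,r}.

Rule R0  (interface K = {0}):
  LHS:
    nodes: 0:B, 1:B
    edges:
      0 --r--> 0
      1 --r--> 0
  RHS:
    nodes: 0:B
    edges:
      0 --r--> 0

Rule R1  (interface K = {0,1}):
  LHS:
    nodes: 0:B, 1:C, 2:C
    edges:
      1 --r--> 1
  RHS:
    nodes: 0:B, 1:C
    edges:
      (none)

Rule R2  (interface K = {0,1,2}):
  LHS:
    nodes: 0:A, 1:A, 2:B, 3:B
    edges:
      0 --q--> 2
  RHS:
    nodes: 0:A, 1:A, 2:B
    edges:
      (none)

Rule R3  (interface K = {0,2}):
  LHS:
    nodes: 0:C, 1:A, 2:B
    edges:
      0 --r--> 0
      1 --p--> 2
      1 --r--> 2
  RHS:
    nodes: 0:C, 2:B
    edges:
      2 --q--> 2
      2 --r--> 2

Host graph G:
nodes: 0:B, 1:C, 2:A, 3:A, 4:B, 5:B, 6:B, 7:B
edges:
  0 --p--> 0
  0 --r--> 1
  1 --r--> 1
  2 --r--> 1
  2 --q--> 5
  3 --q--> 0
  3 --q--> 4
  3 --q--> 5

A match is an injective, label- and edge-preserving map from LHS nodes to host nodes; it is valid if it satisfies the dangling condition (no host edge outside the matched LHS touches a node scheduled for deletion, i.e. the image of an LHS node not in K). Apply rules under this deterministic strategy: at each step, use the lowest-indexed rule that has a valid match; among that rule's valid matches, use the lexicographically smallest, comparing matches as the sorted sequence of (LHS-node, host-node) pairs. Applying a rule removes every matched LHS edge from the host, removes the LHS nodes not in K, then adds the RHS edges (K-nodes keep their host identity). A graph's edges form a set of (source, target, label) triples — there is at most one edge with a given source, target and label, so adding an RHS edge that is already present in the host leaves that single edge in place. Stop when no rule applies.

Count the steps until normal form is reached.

initial: |V|=8 |E|=8  E = 0-p->0 0-r->1 1-r->1 2-r->1 2-q->5 3-q->0 3-q->4 3-q->5
step 1: apply R2 at {0↦2, 1↦3, 2↦5, 3↦6}  → |V|=7 |E|=7  E = 0-p->0 0-r->1 1-r->1 2-r->1 3-q->0 3-q->4 3-q->5
step 2: apply R2 at {0↦3, 1↦2, 2↦0, 3↦7}  → |V|=6 |E|=6  E = 0-p->0 0-r->1 1-r->1 2-r->1 3-q->4 3-q->5
normal form: no rule applies after step 2

Answer: 2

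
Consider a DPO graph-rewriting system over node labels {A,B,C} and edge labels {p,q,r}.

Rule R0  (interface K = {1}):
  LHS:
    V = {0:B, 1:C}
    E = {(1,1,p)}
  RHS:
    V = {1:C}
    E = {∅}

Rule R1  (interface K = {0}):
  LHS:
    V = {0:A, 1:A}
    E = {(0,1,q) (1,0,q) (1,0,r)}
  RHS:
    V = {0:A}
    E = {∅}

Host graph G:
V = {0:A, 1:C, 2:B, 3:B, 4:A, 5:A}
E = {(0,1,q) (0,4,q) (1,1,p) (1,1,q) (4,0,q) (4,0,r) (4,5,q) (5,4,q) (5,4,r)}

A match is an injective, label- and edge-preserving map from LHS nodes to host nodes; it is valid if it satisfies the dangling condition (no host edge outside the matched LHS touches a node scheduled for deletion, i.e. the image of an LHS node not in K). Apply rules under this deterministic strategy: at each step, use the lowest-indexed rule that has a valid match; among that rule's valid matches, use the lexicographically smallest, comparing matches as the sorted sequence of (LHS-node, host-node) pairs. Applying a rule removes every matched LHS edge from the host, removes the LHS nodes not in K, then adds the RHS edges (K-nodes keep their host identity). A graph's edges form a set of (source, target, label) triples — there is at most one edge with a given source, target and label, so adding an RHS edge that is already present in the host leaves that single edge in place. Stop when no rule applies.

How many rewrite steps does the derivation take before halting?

initial: |V|=6 |E|=9  E = 0-q->1 0-q->4 1-p->1 1-q->1 4-q->0 4-r->0 4-q->5 5-q->4 5-r->4
step 1: apply R0 at {0↦2, 1↦1}  → |V|=5 |E|=8  E = 0-q->1 0-q->4 1-q->1 4-q->0 4-r->0 4-q->5 5-q->4 5-r->4
step 2: apply R1 at {0↦4, 1↦5}  → |V|=4 |E|=5  E = 0-q->1 0-q->4 1-q->1 4-q->0 4-r->0
step 3: apply R1 at {0↦0, 1↦4}  → |V|=3 |E|=2  E = 0-q->1 1-q->1
final graph: no rule applies after step 3

Answer: 3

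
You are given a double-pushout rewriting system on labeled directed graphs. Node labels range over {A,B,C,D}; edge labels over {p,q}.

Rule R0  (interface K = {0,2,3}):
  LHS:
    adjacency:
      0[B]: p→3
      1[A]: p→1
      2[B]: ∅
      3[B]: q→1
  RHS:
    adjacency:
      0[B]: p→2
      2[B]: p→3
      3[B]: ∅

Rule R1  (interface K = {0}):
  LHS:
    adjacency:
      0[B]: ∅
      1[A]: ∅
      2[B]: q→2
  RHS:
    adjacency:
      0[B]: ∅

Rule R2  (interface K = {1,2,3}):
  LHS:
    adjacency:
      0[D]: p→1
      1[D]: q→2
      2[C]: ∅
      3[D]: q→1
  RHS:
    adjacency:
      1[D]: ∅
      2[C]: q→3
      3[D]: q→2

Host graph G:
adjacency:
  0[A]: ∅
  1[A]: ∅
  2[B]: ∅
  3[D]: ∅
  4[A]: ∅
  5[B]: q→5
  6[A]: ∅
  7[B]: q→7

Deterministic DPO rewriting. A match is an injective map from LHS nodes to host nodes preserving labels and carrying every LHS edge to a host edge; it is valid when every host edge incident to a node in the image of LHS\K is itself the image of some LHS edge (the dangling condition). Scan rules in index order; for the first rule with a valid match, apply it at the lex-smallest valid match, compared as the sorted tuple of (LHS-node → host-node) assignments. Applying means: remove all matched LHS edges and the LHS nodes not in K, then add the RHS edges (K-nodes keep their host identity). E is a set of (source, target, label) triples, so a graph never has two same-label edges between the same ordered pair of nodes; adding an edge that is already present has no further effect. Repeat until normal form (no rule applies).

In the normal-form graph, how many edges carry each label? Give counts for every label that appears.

Answer: (no edges)

Steps:
[0] host  ⇒  8 nodes, 2 edges  {5-q->5 7-q->7}
[1] R1 @ {0↦2, 1↦0, 2↦5}  ⇒  6 nodes, 1 edges  {7-q->7}
[2] R1 @ {0↦2, 1↦1, 2↦7}  ⇒  4 nodes, 0 edges  {∅}
halt: no rule applies after step 2
NF edges: []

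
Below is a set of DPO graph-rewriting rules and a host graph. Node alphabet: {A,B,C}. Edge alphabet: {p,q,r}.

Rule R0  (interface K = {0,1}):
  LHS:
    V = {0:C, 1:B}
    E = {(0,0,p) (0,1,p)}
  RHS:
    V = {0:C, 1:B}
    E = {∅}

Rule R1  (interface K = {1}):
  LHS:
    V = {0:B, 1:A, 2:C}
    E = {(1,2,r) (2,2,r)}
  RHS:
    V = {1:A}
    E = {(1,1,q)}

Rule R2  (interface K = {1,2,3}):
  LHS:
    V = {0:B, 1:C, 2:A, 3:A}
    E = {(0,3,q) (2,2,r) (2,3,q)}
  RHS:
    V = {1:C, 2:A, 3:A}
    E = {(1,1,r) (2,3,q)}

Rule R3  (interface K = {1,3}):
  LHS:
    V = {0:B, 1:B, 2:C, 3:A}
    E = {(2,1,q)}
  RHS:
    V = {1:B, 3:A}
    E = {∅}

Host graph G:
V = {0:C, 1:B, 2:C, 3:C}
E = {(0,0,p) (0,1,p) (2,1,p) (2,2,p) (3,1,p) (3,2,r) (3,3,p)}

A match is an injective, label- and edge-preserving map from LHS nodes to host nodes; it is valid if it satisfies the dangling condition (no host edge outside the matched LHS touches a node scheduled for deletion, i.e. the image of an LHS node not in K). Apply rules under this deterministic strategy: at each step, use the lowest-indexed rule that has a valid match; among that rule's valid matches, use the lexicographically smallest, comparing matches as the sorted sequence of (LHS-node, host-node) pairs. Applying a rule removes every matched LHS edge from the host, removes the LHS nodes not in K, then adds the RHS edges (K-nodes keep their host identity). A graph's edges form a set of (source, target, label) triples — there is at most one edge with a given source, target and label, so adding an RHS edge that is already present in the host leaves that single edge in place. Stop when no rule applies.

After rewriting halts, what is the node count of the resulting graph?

start.  V:4 E:7  edges: 0-p->0 0-p->1 2-p->1 2-p->2 3-p->1 3-r->2 3-p->3
1. fire R0 via {0↦0, 1↦1}  →  V:4 E:5  edges: 2-p->1 2-p->2 3-p->1 3-r->2 3-p->3
2. fire R0 via {0↦2, 1↦1}  →  V:4 E:3  edges: 3-p->1 3-r->2 3-p->3
3. fire R0 via {0↦3, 1↦1}  →  V:4 E:1  edges: 3-r->2
normal form: no rule applies after step 3
NF nodes: {0:C, 1:B, 2:C, 3:C}

Answer: 4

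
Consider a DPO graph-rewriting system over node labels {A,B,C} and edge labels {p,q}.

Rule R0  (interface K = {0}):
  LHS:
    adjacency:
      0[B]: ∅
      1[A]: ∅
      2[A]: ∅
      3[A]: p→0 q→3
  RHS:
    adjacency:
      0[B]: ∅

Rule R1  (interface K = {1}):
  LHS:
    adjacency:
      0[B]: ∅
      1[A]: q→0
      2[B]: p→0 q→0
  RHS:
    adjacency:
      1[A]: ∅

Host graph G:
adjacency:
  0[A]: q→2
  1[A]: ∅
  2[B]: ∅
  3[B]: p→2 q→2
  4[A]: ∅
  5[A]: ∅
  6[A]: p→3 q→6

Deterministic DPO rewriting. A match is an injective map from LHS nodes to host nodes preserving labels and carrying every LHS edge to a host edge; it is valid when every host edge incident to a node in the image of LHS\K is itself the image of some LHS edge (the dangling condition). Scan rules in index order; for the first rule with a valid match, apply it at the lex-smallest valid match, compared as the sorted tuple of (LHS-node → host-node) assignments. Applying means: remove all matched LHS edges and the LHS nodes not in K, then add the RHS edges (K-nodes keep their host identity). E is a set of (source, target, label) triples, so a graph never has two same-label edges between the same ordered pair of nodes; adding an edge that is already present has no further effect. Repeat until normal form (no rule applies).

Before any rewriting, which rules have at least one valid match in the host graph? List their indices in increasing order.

R0: 6 valid matches — {0↦3, 1↦1, 2↦4, 3↦6}, {0↦3, 1↦1, 2↦5, 3↦6}, {0↦3, 1↦4, 2↦1, 3↦6} (+3 more)
R1: no valid match — 1 raw match, all fail dangling condition

Answer: [R0]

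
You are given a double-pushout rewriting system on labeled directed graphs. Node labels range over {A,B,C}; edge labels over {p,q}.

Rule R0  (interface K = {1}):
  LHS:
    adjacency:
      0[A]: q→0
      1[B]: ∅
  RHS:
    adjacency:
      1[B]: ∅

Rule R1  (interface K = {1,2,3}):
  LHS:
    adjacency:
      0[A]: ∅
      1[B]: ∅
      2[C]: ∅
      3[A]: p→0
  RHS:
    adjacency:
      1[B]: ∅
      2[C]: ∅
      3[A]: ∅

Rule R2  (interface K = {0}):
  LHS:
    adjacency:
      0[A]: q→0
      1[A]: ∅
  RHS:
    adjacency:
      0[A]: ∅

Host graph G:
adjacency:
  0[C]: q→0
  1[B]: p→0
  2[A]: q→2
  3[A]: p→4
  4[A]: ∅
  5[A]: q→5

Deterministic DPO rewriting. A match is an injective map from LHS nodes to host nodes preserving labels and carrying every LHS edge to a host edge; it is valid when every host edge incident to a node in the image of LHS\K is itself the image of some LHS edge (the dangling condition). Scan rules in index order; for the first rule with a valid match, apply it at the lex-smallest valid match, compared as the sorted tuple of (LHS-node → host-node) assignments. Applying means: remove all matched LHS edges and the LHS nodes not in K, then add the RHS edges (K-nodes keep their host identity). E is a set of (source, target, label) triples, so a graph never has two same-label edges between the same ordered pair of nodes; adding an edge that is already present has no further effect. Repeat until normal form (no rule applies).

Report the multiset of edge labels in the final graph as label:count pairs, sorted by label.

[0] host  ⇒  6 nodes, 5 edges  {0-q->0 1-p->0 2-q->2 3-p->4 5-q->5}
[1] R0 @ {0↦2, 1↦1}  ⇒  5 nodes, 4 edges  {0-q->0 1-p->0 3-p->4 5-q->5}
[2] R0 @ {0↦5, 1↦1}  ⇒  4 nodes, 3 edges  {0-q->0 1-p->0 3-p->4}
[3] R1 @ {0↦4, 1↦1, 2↦0, 3↦3}  ⇒  3 nodes, 2 edges  {0-q->0 1-p->0}
halt: no rule applies after step 3
NF edges: [(0, 0, 'q'), (1, 0, 'p')]

Answer: p:1 q:1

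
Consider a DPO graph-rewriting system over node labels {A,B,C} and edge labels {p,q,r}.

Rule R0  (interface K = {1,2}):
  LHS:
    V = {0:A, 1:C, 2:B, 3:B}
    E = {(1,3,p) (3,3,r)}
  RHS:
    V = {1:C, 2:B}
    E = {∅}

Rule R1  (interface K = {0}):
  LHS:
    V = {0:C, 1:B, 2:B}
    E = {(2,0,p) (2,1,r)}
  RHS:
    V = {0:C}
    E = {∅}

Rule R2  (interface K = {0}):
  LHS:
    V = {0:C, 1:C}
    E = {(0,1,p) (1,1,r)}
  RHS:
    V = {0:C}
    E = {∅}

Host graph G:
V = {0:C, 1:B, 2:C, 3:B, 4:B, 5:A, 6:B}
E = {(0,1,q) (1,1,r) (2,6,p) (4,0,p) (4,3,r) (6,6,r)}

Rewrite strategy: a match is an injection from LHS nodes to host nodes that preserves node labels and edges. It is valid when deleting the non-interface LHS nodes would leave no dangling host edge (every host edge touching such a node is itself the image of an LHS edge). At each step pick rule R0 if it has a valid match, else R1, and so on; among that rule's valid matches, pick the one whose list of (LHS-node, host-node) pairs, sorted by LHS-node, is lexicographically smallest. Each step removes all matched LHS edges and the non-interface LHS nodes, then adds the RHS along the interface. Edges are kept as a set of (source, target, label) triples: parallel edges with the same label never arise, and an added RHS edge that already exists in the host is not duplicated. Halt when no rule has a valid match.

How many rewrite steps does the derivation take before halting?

[0] host  ⇒  7 nodes, 6 edges  {0-q->1 1-r->1 2-p->6 4-p->0 4-r->3 6-r->6}
[1] R0 @ {0↦5, 1↦2, 2↦1, 3↦6}  ⇒  5 nodes, 4 edges  {0-q->1 1-r->1 4-p->0 4-r->3}
[2] R1 @ {0↦0, 1↦3, 2↦4}  ⇒  3 nodes, 2 edges  {0-q->1 1-r->1}
halt: no rule applies after step 2

Answer: 2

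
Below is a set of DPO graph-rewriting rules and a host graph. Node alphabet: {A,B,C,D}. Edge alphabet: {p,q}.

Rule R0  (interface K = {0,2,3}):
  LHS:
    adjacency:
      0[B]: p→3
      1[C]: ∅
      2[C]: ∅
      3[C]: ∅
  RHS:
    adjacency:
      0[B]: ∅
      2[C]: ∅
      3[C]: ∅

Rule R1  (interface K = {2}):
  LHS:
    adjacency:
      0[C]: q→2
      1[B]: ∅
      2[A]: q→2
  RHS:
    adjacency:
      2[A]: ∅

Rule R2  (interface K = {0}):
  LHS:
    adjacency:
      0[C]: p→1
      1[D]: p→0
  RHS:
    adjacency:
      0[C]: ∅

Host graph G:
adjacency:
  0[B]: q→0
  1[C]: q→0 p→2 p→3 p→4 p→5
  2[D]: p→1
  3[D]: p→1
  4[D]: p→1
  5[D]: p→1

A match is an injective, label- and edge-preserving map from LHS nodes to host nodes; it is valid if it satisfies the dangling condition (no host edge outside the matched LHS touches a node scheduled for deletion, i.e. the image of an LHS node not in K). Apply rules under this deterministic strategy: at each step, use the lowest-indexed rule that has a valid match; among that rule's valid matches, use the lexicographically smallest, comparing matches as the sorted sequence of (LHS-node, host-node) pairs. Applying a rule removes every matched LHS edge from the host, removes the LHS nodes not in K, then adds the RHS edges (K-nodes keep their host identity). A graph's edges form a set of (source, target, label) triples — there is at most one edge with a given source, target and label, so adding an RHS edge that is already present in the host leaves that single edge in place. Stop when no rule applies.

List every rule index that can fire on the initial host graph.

Answer: [R2]

Derivation:
R0: no valid match — LHS pattern not found
R1: no valid match — LHS pattern not found
R2: 4 valid matches — {0↦1, 1↦2}, {0↦1, 1↦3}, {0↦1, 1↦4} (+1 more)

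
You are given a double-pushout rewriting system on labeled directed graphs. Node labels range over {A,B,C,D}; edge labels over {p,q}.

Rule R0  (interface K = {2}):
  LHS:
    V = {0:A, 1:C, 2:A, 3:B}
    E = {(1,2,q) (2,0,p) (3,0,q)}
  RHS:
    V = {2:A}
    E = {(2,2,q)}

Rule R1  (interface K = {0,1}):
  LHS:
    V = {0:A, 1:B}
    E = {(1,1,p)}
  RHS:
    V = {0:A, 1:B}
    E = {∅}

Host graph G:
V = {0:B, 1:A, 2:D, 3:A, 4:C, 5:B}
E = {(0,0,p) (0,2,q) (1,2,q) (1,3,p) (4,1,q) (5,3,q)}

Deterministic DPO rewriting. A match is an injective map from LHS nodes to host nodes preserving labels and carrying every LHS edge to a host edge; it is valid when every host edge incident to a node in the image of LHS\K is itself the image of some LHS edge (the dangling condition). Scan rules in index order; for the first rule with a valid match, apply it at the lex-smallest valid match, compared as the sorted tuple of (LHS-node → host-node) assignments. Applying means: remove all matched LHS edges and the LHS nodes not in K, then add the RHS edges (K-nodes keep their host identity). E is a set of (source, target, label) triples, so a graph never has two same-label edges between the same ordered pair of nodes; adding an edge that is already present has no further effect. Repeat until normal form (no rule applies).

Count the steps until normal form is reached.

Answer: 2

Rewrite trace:
start.  V:6 E:6  edges: 0-p->0 0-q->2 1-q->2 1-p->3 4-q->1 5-q->3
1. fire R0 via {0↦3, 1↦4, 2↦1, 3↦5}  →  V:3 E:4  edges: 0-p->0 0-q->2 1-q->1 1-q->2
2. fire R1 via {0↦1, 1↦0}  →  V:3 E:3  edges: 0-q->2 1-q->1 1-q->2
normal form: no rule applies after step 2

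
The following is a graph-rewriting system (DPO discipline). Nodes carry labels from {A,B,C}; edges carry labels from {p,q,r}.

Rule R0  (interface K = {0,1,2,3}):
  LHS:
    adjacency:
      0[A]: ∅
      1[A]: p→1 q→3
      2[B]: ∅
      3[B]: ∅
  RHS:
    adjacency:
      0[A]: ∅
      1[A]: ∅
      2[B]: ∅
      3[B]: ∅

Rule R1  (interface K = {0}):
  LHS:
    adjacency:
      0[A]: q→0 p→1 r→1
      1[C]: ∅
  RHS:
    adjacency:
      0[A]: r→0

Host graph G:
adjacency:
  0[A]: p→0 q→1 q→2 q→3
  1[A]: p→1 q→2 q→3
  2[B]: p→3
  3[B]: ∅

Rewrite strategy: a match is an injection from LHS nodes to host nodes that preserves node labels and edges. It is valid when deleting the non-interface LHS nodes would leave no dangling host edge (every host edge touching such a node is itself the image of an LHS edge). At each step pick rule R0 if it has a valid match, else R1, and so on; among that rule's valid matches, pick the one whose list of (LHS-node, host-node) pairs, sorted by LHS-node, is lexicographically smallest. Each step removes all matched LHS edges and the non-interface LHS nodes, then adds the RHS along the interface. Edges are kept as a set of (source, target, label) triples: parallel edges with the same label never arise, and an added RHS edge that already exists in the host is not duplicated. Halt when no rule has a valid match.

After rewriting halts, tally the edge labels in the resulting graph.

Answer: p:1 q:3

Rewrite trace:
[0] host  ⇒  4 nodes, 8 edges  {0-p->0 0-q->1 0-q->2 0-q->3 1-p->1 1-q->2 1-q->3 2-p->3}
[1] R0 @ {0↦0, 1↦1, 2↦2, 3↦3}  ⇒  4 nodes, 6 edges  {0-p->0 0-q->1 0-q->2 0-q->3 1-q->2 2-p->3}
[2] R0 @ {0↦1, 1↦0, 2↦2, 3↦3}  ⇒  4 nodes, 4 edges  {0-q->1 0-q->2 1-q->2 2-p->3}
normal form: no rule applies after step 2
NF edges: [(0, 1, 'q'), (0, 2, 'q'), (1, 2, 'q'), (2, 3, 'p')]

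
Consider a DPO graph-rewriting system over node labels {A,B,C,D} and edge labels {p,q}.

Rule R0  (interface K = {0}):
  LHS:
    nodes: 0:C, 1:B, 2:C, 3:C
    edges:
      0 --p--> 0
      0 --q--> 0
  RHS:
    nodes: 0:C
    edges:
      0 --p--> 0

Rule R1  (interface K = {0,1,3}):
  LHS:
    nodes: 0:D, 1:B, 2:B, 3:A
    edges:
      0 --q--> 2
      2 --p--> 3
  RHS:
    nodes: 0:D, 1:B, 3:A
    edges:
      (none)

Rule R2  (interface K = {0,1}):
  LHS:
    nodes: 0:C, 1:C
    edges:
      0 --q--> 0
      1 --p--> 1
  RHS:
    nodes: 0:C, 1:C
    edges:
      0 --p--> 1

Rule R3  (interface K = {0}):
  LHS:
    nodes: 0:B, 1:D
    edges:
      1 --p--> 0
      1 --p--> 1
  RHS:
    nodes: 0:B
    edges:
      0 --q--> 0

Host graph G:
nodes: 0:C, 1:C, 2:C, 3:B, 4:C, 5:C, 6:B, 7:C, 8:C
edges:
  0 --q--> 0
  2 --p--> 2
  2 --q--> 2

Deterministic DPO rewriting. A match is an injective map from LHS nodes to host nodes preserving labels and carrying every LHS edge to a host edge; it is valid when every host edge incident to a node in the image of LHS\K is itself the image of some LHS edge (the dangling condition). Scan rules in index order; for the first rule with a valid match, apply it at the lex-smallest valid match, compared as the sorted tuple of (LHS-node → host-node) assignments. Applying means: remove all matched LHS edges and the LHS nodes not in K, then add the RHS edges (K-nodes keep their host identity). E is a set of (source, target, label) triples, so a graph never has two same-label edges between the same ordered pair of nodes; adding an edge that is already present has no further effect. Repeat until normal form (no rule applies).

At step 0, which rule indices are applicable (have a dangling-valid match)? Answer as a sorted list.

R0: 40 valid matches — {0↦2, 1↦3, 2↦1, 3↦4}, {0↦2, 1↦3, 2↦1, 3↦5}, {0↦2, 1↦3, 2↦1, 3↦7} (+37 more)
R1: no valid match — LHS pattern not found
R2: 1 valid match — {0↦0, 1↦2}
R3: no valid match — LHS pattern not found

Answer: [R0,R2]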